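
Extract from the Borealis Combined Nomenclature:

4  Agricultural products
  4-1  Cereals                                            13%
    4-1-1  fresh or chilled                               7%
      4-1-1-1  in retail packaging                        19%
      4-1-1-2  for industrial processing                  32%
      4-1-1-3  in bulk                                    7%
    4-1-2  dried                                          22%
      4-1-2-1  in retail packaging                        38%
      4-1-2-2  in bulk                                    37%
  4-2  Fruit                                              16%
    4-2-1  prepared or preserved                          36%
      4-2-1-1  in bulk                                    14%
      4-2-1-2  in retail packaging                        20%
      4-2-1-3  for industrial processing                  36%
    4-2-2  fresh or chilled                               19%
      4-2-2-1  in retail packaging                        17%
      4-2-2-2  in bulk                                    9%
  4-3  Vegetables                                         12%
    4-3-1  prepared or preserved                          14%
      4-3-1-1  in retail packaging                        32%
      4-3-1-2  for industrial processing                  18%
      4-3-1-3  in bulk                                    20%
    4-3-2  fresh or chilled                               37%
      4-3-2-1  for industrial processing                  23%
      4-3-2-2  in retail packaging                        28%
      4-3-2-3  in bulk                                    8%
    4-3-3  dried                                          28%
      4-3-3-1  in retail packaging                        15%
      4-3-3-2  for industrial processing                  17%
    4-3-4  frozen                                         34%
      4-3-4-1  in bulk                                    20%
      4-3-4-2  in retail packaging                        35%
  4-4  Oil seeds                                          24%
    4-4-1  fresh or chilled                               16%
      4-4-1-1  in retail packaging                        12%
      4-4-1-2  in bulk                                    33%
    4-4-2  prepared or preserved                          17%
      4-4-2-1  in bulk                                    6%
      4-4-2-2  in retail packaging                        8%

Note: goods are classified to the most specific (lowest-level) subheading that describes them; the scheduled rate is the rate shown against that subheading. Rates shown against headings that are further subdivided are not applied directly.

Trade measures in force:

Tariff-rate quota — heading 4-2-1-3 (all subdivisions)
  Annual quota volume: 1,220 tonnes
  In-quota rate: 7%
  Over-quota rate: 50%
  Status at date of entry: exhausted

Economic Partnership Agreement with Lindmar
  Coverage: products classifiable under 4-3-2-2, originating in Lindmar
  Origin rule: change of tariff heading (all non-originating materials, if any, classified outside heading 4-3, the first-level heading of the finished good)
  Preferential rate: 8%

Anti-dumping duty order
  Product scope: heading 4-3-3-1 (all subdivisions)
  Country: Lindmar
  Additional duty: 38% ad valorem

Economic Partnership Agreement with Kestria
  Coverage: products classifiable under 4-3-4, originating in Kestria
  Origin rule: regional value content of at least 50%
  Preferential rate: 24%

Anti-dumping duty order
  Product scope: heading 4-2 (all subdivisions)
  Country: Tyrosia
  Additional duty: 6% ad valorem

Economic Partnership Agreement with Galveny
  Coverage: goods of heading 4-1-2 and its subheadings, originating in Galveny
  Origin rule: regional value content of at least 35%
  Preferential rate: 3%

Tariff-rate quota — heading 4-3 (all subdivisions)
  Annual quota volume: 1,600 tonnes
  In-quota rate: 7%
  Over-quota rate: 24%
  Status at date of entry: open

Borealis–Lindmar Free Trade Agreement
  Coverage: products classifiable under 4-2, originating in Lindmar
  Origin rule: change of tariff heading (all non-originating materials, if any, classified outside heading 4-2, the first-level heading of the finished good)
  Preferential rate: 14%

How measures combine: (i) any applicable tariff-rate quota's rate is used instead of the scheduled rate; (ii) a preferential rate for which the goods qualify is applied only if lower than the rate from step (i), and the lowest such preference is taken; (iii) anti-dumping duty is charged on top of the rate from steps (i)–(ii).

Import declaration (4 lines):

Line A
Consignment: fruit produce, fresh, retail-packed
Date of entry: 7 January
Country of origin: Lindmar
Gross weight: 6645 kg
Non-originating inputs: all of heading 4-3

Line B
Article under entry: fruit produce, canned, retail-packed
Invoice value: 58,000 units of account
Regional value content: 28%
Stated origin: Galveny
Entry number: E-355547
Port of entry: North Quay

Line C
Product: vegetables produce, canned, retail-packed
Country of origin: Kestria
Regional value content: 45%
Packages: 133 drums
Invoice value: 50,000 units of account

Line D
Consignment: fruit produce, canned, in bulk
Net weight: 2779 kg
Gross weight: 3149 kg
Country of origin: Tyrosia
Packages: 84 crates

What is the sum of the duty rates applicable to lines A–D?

Line A: fruit → 4-2; fresh → 4-2-2; retail-packed → 4-2-2-1. Scheduled 17%. Lindmar agreement on 4-3-2-2: 4-2-2-1 not covered; Lindmar agreement on 4-2: CTH met → 14% available; preferential 14%. → 14%.
Line B: fruit → 4-2; canned → 4-2-1; retail-packed → 4-2-1-2. Scheduled 20%. Galveny agreement on 4-1-2: 4-2-1-2 not covered. → 20%.
Line C: vegetables → 4-3; canned → 4-3-1; retail-packed → 4-3-1-1. Scheduled 32%. quota on 4-3 open → in-quota 7%; Kestria agreement on 4-3-4: 4-3-1-1 not covered. → 7%.
Line D: fruit → 4-2; canned → 4-2-1; in bulk → 4-2-1-1. Scheduled 14%. anti-dumping (Tyrosia, 4-2): +6%; total 14% + 6% = 20%. → 20%.
Sum: 14% + 20% + 7% + 20% = 61%.

61%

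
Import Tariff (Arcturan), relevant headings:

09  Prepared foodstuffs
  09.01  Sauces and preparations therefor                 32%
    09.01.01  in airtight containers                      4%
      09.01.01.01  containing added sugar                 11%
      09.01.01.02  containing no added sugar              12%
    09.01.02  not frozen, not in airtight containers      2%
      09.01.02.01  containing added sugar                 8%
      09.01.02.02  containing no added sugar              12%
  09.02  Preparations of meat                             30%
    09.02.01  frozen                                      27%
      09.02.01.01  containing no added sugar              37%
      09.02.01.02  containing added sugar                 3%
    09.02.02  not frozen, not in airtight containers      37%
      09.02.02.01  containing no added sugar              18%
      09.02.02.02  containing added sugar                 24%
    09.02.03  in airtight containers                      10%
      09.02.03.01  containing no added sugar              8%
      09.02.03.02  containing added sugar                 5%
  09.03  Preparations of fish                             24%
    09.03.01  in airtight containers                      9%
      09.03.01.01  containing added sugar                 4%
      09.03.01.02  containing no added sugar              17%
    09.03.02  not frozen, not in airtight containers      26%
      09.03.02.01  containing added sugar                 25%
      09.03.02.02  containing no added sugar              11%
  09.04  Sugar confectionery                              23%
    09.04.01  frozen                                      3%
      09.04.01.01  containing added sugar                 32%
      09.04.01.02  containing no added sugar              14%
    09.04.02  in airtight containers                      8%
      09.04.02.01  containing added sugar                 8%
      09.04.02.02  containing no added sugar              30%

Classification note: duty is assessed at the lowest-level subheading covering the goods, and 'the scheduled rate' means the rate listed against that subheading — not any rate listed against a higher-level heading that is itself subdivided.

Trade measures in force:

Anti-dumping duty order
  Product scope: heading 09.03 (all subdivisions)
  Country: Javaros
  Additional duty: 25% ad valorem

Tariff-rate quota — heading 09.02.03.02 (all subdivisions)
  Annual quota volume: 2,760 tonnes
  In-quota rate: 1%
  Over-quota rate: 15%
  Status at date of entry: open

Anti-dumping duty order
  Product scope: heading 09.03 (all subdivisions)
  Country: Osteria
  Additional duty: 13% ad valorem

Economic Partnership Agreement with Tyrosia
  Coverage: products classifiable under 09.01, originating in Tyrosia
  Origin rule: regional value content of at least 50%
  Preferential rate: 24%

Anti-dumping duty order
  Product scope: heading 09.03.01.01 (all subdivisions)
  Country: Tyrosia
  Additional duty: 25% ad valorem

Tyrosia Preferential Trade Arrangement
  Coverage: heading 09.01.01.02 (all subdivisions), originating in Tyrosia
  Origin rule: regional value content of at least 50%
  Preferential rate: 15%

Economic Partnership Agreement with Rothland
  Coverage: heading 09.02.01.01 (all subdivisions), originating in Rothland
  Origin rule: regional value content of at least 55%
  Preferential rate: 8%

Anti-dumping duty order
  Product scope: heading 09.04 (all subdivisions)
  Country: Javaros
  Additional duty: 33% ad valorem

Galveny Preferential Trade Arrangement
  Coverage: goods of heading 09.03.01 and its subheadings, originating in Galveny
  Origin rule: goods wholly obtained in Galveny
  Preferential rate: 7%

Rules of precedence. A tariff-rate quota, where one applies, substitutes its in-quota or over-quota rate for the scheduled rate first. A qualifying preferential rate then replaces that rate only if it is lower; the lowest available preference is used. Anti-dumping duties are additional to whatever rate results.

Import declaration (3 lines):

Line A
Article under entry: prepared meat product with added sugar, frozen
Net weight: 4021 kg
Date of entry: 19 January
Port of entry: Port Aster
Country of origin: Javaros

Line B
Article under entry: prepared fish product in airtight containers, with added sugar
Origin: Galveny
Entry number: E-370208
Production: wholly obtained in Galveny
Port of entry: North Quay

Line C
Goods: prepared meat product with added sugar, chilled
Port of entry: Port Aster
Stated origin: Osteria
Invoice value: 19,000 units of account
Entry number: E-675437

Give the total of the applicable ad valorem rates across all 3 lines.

Line A: prepared meat product → 09.02; frozen → 09.02.01; with added sugar → 09.02.01.02. Scheduled 3%. No special measure applies. → 3%.
Line B: prepared fish product → 09.03; in airtight containers → 09.03.01; with added sugar → 09.03.01.01. Scheduled 4%. Galveny agreement on 09.03.01: wholly obtained → 7% available; preference 7% not lower than 4% → no reduction. → 4%.
Line C: prepared meat product → 09.02; chilled → 09.02.02; with added sugar → 09.02.02.02. Scheduled 24%. No special measure applies. → 24%.
Sum: 3% + 4% + 24% = 31%.

31%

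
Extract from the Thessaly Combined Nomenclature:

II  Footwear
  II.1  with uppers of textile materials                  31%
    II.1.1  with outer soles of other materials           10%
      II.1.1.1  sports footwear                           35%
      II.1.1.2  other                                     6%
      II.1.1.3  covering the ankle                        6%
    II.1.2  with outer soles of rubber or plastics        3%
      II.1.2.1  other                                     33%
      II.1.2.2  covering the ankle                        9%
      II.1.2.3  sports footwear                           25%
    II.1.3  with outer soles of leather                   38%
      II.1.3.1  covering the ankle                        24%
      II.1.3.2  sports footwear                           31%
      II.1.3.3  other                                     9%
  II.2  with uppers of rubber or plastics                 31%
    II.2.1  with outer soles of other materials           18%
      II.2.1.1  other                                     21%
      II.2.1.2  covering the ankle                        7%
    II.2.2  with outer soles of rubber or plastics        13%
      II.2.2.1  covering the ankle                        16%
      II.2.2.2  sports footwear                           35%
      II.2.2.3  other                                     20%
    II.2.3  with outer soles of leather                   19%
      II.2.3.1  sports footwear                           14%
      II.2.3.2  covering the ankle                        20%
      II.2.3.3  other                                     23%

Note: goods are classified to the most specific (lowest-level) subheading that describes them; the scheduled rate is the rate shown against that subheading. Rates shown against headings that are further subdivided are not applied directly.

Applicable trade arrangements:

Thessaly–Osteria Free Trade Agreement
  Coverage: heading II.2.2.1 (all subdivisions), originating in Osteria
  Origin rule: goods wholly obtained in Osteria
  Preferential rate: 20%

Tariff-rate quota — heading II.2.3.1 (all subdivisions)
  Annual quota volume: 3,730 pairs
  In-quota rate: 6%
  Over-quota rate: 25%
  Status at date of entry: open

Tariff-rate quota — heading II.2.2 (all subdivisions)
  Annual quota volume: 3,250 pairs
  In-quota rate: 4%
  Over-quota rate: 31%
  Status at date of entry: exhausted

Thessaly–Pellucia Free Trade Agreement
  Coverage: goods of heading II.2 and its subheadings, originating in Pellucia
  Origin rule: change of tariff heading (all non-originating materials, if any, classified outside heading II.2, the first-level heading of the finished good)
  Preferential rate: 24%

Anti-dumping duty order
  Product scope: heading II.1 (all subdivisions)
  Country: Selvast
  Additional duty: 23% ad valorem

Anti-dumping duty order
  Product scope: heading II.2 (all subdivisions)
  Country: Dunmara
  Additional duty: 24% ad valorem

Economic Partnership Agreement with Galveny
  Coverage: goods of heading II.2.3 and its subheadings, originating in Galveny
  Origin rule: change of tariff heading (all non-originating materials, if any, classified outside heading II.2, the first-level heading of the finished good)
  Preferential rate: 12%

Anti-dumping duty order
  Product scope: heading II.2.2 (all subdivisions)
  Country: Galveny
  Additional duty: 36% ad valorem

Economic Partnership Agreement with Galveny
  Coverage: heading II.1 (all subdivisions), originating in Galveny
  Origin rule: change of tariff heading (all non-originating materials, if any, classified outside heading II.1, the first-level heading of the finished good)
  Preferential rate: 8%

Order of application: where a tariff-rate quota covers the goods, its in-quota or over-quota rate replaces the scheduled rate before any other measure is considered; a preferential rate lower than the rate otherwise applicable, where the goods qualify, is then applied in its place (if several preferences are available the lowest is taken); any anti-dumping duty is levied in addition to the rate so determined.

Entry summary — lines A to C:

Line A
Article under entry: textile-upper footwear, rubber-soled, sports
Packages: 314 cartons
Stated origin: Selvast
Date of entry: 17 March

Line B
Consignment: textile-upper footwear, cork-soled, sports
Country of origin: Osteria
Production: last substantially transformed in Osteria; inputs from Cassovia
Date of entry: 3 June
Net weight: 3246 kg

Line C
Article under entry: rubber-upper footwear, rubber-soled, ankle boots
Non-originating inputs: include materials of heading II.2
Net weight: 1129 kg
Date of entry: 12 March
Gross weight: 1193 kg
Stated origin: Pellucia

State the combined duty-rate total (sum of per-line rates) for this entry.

114%

Line A: textile-upper → II.1; rubber-soled → II.1.2; sports → II.1.2.3. Scheduled 25%. anti-dumping (Selvast, II.1): +23%; total 25% + 23% = 48%. → 48%.
Line B: textile-upper → II.1; cork-soled → II.1.1; sports → II.1.1.1. Scheduled 35%. Osteria agreement on II.2.2.1: II.1.1.1 not covered. → 35%.
Line C: rubber-upper → II.2; rubber-soled → II.2.2; ankle boots → II.2.2.1. Scheduled 16%. quota on II.2.2 exhausted → over-quota 31%; Pellucia agreement on II.2: CTH not met. → 31%.
Sum: 48% + 35% + 31% = 114%.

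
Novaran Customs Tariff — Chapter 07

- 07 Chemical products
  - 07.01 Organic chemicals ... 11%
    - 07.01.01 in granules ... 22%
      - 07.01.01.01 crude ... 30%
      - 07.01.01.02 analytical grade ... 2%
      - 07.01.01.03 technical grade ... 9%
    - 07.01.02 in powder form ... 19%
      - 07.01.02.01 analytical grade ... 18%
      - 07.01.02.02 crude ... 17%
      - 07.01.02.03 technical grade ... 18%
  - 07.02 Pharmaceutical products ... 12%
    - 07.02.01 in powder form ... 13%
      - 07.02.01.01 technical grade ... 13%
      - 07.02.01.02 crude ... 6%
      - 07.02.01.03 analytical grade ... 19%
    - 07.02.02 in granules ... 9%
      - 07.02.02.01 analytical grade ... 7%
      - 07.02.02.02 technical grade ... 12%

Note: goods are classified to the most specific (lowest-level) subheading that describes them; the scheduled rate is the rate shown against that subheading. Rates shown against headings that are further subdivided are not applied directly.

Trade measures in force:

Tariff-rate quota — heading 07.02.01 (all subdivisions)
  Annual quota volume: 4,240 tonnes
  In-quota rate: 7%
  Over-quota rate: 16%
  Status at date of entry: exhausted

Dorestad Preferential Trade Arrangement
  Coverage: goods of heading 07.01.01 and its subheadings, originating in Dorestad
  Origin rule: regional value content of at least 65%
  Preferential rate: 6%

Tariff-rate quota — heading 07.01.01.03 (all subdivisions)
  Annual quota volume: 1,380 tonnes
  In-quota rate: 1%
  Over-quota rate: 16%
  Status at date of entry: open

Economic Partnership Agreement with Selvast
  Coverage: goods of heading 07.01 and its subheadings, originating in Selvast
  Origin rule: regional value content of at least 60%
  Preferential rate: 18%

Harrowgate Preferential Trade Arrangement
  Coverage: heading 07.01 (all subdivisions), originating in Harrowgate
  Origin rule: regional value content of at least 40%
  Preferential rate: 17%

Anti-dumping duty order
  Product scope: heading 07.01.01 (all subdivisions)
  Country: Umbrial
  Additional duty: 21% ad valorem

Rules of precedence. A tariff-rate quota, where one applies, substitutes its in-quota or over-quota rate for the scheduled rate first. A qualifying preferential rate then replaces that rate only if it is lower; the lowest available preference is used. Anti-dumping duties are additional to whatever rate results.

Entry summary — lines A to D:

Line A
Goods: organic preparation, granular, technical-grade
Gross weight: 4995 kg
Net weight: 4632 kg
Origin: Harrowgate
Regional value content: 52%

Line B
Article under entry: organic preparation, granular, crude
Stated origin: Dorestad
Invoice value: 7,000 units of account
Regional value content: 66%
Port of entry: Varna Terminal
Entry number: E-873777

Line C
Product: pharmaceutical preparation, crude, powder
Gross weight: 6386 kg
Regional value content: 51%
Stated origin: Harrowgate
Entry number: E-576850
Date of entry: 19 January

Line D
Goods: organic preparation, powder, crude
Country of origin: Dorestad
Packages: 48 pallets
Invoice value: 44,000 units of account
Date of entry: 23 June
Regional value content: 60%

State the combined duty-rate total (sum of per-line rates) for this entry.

40%

Line A: organic → 07.01; granular → 07.01.01; technical-grade → 07.01.01.03. Scheduled 9%. quota on 07.01.01.03 open → in-quota 1%; Harrowgate agreement on 07.01: RVC ≥ 40% → 17% available; preference 17% not lower than 1% → no reduction. → 1%.
Line B: organic → 07.01; granular → 07.01.01; crude → 07.01.01.01. Scheduled 30%. Dorestad agreement on 07.01.01: RVC ≥ 65% → 6% available; preferential 6%. → 6%.
Line C: pharmaceutical → 07.02; powder → 07.02.01; crude → 07.02.01.02. Scheduled 6%. quota on 07.02.01 exhausted → over-quota 16%; Harrowgate agreement on 07.01: 07.02.01.02 not covered. → 16%.
Line D: organic → 07.01; powder → 07.01.02; crude → 07.01.02.02. Scheduled 17%. Dorestad agreement on 07.01.01: 07.01.02.02 not covered. → 17%.
Sum: 1% + 6% + 16% + 17% = 40%.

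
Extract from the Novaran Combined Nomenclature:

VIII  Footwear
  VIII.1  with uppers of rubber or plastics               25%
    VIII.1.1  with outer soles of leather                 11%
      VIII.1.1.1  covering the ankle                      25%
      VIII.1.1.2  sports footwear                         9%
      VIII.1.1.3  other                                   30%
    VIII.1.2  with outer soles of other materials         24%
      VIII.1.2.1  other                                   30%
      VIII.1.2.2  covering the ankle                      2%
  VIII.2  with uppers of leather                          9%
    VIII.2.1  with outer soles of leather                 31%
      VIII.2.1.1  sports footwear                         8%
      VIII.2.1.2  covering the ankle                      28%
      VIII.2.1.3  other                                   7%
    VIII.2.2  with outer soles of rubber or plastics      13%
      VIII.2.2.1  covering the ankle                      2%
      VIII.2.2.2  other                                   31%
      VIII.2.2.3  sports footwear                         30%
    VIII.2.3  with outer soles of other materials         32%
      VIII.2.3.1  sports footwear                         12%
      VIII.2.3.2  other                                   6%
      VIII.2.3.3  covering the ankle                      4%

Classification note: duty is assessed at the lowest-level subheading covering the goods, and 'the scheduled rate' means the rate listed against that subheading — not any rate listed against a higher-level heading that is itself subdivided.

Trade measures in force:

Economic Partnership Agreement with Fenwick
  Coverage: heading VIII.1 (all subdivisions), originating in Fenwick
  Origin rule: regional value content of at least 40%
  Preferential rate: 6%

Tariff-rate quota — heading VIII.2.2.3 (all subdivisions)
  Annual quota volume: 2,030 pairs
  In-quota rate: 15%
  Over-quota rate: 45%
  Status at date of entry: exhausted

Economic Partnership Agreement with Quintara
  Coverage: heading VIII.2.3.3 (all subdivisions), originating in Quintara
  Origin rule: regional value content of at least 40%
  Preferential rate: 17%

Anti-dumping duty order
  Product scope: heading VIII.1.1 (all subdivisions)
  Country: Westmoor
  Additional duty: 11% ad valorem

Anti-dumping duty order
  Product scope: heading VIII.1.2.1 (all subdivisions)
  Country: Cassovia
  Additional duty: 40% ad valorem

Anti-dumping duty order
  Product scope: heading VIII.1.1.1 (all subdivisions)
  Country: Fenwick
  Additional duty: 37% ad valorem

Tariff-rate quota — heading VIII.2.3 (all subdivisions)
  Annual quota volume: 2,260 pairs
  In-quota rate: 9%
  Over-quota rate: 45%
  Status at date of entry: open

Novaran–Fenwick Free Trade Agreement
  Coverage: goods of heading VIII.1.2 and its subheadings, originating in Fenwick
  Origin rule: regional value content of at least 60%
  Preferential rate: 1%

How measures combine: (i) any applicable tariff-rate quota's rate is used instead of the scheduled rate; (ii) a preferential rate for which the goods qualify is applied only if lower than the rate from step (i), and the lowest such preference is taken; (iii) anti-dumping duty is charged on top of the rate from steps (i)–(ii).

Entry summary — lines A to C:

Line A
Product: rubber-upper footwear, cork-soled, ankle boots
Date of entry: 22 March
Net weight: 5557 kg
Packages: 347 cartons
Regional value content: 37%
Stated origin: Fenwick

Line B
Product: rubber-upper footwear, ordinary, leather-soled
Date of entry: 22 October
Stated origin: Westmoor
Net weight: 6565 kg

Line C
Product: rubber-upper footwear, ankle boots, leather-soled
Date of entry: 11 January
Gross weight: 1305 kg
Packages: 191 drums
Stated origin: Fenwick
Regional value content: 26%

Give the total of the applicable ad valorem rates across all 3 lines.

Line A: rubber-upper → VIII.1; cork-soled → VIII.1.2; ankle boots → VIII.1.2.2. Scheduled 2%. Fenwick agreement on VIII.1: RVC < 40%; Fenwick agreement on VIII.1.2: RVC < 60%. → 2%.
Line B: rubber-upper → VIII.1; leather-soled → VIII.1.1; ordinary → VIII.1.1.3. Scheduled 30%. anti-dumping (Westmoor, VIII.1.1): +11%; total 30% + 11% = 41%. → 41%.
Line C: rubber-upper → VIII.1; leather-soled → VIII.1.1; ankle boots → VIII.1.1.1. Scheduled 25%. Fenwick agreement on VIII.1: RVC < 40%; Fenwick agreement on VIII.1.2: VIII.1.1.1 not covered; anti-dumping (Fenwick, VIII.1.1.1): +37%; total 25% + 37% = 62%. → 62%.
Sum: 2% + 41% + 62% = 105%.

105%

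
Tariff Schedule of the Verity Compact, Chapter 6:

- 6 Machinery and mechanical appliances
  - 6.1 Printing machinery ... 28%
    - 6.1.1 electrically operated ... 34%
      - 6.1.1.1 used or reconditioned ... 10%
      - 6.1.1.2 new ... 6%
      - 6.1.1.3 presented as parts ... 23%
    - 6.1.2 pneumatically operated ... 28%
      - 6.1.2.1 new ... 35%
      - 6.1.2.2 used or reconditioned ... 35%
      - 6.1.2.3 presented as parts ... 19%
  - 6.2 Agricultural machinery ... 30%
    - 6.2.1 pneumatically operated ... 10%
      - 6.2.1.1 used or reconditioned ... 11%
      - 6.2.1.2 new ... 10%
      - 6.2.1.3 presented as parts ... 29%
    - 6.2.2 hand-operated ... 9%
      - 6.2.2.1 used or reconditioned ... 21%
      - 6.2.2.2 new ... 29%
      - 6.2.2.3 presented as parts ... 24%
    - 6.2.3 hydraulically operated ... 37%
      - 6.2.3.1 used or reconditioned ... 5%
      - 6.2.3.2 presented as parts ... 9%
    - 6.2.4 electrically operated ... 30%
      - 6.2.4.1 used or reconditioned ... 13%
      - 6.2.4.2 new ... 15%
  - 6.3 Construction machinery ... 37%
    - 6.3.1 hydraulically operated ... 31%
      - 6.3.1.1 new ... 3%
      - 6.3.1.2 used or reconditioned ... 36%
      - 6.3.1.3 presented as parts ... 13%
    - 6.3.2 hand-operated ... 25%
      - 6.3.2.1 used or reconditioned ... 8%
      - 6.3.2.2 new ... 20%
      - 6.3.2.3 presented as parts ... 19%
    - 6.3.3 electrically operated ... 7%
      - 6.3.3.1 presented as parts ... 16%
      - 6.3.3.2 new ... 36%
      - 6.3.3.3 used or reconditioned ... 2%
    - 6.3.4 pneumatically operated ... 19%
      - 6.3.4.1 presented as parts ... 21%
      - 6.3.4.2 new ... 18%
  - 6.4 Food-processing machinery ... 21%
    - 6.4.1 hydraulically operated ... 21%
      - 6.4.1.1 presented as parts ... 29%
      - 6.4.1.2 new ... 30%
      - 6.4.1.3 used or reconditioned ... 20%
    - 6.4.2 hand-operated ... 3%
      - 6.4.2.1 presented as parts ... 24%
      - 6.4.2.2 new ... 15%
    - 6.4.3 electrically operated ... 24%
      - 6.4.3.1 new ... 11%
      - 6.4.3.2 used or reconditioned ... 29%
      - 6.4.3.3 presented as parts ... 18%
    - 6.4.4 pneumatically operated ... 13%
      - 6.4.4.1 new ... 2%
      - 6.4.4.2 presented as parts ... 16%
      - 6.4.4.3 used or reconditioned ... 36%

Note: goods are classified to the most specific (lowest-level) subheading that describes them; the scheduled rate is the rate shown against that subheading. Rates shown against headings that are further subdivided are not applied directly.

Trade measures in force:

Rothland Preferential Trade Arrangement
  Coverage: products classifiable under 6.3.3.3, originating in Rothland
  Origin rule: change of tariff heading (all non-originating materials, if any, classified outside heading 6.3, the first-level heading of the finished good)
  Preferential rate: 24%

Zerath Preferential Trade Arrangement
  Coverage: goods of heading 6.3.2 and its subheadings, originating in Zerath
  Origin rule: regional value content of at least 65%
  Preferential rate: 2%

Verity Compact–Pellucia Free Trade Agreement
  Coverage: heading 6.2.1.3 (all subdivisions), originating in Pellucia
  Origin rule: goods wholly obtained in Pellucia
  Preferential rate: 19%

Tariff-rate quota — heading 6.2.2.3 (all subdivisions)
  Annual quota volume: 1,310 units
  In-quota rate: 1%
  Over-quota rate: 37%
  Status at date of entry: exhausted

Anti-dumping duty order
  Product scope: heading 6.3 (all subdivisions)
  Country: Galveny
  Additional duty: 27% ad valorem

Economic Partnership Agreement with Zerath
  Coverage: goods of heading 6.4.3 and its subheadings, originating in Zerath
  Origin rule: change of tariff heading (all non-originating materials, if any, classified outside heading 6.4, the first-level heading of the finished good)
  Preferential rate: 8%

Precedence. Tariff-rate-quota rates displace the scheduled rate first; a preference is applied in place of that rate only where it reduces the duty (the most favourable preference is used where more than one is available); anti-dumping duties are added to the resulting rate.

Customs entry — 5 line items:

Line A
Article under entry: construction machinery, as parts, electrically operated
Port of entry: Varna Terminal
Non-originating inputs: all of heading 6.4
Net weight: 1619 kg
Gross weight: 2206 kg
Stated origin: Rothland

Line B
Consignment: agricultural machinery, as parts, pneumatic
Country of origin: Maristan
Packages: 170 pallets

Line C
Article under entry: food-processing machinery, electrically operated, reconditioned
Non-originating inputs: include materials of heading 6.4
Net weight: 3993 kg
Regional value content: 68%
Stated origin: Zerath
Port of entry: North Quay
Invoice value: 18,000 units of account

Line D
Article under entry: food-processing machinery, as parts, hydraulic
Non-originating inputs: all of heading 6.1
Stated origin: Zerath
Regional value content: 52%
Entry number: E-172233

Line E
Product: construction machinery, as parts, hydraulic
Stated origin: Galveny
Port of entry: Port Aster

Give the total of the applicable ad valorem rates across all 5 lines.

143%

Line A: construction → 6.3; electrically operated → 6.3.3; as parts → 6.3.3.1. Scheduled 16%. Rothland agreement on 6.3.3.3: 6.3.3.1 not covered. → 16%.
Line B: agricultural → 6.2; pneumatic → 6.2.1; as parts → 6.2.1.3. Scheduled 29%. No special measure applies. → 29%.
Line C: food-processing → 6.4; electrically operated → 6.4.3; reconditioned → 6.4.3.2. Scheduled 29%. Zerath agreement on 6.3.2: 6.4.3.2 not covered; Zerath agreement on 6.4.3: CTH not met. → 29%.
Line D: food-processing → 6.4; hydraulic → 6.4.1; as parts → 6.4.1.1. Scheduled 29%. Zerath agreement on 6.3.2: 6.4.1.1 not covered; Zerath agreement on 6.4.3: 6.4.1.1 not covered. → 29%.
Line E: construction → 6.3; hydraulic → 6.3.1; as parts → 6.3.1.3. Scheduled 13%. anti-dumping (Galveny, 6.3): +27%; total 13% + 27% = 40%. → 40%.
Sum: 16% + 29% + 29% + 29% + 40% = 143%.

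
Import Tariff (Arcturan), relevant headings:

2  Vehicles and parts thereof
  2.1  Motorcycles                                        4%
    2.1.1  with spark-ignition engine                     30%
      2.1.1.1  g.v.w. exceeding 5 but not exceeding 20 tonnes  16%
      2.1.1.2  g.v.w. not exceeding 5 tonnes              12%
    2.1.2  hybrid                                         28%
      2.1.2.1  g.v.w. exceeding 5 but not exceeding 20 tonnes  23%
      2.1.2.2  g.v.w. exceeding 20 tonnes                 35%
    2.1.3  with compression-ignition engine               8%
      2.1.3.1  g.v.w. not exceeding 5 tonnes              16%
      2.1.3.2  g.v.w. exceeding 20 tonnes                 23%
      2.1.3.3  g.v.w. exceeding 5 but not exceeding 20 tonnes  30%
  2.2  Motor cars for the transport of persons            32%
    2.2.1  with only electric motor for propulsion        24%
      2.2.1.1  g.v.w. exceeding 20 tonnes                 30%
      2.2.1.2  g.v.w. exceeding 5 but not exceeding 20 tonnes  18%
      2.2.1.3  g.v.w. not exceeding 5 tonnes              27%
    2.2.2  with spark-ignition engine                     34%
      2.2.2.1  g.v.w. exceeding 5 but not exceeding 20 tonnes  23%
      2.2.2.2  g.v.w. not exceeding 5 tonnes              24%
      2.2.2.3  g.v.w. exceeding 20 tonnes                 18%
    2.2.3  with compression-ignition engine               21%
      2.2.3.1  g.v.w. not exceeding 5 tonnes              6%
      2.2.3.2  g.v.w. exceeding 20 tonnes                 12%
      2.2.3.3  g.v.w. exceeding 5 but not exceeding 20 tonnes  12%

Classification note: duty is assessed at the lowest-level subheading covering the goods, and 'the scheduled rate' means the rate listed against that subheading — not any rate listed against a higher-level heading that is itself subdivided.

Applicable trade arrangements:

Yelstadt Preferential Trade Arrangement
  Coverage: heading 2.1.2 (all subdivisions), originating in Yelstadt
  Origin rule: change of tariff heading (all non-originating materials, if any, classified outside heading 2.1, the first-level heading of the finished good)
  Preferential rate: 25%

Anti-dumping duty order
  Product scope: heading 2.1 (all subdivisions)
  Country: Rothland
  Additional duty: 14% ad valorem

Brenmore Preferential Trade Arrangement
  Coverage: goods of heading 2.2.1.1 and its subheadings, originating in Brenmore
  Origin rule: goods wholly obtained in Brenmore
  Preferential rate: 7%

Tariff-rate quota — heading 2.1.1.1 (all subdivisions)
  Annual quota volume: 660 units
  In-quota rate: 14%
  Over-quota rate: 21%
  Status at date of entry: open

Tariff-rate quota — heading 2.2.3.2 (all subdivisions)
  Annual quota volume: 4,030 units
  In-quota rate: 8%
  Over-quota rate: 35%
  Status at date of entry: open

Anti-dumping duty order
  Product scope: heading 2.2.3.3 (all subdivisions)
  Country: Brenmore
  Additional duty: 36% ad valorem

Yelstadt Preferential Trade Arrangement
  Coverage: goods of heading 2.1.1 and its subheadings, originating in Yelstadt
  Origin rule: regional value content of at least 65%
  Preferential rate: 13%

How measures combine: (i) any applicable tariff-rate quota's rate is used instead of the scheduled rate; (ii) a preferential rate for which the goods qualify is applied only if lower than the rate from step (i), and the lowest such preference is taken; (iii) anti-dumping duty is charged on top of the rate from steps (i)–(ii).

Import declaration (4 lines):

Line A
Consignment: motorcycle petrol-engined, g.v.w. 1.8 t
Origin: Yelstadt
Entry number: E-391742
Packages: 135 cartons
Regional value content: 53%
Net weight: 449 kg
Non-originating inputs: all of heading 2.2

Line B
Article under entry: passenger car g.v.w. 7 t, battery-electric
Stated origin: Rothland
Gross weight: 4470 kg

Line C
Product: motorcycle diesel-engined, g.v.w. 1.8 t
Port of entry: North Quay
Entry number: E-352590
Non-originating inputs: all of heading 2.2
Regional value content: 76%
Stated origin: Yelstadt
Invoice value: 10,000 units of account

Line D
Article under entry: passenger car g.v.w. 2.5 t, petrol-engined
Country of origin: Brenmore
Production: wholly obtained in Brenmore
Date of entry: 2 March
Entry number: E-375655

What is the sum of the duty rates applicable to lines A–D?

70%

Line A: motorcycle → 2.1; petrol-engined → 2.1.1; g.v.w. 1.8 t → 2.1.1.2. Scheduled 12%. Yelstadt agreement on 2.1.2: 2.1.1.2 not covered; Yelstadt agreement on 2.1.1: RVC < 65%. → 12%.
Line B: passenger car → 2.2; battery-electric → 2.2.1; g.v.w. 7 t → 2.2.1.2. Scheduled 18%. No special measure applies. → 18%.
Line C: motorcycle → 2.1; diesel-engined → 2.1.3; g.v.w. 1.8 t → 2.1.3.1. Scheduled 16%. Yelstadt agreement on 2.1.2: 2.1.3.1 not covered; Yelstadt agreement on 2.1.1: 2.1.3.1 not covered. → 16%.
Line D: passenger car → 2.2; petrol-engined → 2.2.2; g.v.w. 2.5 t → 2.2.2.2. Scheduled 24%. Brenmore agreement on 2.2.1.1: 2.2.2.2 not covered. → 24%.
Sum: 12% + 18% + 16% + 24% = 70%.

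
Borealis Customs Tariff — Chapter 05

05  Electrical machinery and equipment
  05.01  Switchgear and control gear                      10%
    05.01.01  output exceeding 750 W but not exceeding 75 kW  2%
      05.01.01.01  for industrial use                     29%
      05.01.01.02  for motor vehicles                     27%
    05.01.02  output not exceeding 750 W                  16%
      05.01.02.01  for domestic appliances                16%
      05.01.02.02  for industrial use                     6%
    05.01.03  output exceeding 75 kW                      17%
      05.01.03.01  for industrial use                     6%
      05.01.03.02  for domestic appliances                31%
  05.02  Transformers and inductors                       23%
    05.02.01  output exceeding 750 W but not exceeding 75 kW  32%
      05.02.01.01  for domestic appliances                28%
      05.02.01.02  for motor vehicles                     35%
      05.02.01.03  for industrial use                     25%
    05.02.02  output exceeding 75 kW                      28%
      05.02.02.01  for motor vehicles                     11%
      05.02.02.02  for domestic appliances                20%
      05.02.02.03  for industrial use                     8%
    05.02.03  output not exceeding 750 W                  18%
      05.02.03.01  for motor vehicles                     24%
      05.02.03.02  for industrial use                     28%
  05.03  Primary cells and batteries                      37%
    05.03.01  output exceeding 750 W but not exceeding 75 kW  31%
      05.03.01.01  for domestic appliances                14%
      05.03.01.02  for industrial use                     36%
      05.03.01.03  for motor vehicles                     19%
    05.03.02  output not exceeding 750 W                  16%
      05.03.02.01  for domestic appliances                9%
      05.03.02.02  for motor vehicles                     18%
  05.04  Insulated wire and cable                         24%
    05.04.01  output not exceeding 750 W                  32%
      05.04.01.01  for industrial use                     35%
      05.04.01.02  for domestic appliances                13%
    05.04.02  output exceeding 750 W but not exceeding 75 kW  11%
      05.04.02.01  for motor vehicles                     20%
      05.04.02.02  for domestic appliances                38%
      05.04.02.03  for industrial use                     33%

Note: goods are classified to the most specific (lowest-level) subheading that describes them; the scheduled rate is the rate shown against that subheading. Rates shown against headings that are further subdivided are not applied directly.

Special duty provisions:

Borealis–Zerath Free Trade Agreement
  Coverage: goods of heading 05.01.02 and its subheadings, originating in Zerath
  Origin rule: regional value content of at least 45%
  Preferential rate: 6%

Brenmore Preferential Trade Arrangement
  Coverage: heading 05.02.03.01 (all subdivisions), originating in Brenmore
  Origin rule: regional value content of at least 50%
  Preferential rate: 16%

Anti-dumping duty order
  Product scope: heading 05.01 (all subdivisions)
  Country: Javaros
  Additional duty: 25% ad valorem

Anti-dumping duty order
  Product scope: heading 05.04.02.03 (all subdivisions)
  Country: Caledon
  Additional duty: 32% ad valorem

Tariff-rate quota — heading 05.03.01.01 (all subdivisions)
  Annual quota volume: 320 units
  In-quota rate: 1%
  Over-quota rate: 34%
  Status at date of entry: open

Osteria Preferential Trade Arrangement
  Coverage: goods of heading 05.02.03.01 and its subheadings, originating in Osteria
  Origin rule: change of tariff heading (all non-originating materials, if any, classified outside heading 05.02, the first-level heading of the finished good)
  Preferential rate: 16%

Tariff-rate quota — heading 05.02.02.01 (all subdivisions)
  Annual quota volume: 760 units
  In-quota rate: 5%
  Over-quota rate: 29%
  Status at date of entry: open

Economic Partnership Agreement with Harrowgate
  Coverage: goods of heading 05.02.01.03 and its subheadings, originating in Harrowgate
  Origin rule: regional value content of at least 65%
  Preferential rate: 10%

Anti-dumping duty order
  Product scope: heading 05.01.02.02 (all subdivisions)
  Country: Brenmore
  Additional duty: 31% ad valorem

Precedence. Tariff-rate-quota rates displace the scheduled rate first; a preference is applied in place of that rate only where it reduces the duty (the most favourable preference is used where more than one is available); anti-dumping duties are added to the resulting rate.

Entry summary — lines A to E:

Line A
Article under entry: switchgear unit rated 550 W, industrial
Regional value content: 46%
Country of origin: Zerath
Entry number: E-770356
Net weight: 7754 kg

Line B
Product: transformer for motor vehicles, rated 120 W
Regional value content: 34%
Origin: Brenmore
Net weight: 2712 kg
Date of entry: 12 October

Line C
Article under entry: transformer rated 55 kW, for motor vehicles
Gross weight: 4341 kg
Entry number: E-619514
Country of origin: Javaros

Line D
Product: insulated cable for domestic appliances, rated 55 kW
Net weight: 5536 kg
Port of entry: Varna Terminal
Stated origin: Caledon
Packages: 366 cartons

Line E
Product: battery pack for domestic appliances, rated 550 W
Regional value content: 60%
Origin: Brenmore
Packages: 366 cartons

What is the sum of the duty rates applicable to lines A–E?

112%

Line A: switchgear unit → 05.01; rated 550 W → 05.01.02; industrial → 05.01.02.02. Scheduled 6%. Zerath agreement on 05.01.02: RVC ≥ 45% → 6% available; preference 6% not lower than 6% → no reduction. → 6%.
Line B: transformer → 05.02; rated 120 W → 05.02.03; for motor vehicles → 05.02.03.01. Scheduled 24%. Brenmore agreement on 05.02.03.01: RVC < 50%. → 24%.
Line C: transformer → 05.02; rated 55 kW → 05.02.01; for motor vehicles → 05.02.01.02. Scheduled 35%. No special measure applies. → 35%.
Line D: insulated cable → 05.04; rated 55 kW → 05.04.02; for domestic appliances → 05.04.02.02. Scheduled 38%. No special measure applies. → 38%.
Line E: battery pack → 05.03; rated 550 W → 05.03.02; for domestic appliances → 05.03.02.01. Scheduled 9%. Brenmore agreement on 05.02.03.01: 05.03.02.01 not covered. → 9%.
Sum: 6% + 24% + 35% + 38% + 9% = 112%.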